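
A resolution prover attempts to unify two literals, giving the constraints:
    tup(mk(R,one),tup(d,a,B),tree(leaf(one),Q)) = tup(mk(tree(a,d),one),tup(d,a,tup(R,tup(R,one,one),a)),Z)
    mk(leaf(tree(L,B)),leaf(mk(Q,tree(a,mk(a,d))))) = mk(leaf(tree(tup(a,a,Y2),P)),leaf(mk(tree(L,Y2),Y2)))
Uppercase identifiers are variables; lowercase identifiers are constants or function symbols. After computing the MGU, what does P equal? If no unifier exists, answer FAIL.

tup(tree(a,d),tup(tree(a,d),one,one),a)

Decompose tup/3: mk(R,one) = mk(tree(a,d),one),  tup(d,a,B) = tup(d,a,tup(R,tup(R,one,one),a)),  tree(leaf(one),Q) = Z.
Decompose mk/2: R = tree(a,d),  one = one.
Bind R := tree(a,d); substituting into the one remaining equation that mentions R gives: tup(d,a,B) = tup(d,a,tup(tree(a,d),tup(tree(a,d),one,one),a)).
Delete trivial equation one = one.
Decompose tup/3: d = d,  a = a,  B = tup(tree(a,d),tup(tree(a,d),one,one),a).
Delete trivial equation d = d.
Delete trivial equation a = a.
Bind B := tup(tree(a,d),tup(tree(a,d),one,one),a); substituting into the one remaining equation that mentions B gives: mk(leaf(tree(L,tup(tree(a,d),tup(tree(a,d),one,one),a))),leaf(mk(Q,tree(a,mk(a,d))))) = mk(leaf(tree(tup(a,a,Y2),P)),leaf(mk(tree(L,Y2),Y2))).
Bind Z := tree(leaf(one),Q); no other remaining equation mentions Z.
Decompose mk/2: leaf(tree(L,tup(tree(a,d),tup(tree(a,d),one,one),a))) = leaf(tree(tup(a,a,Y2),P)),  leaf(mk(Q,tree(a,mk(a,d)))) = leaf(mk(tree(L,Y2),Y2)).
Decompose leaf/1: tree(L,tup(tree(a,d),tup(tree(a,d),one,one),a)) = tree(tup(a,a,Y2),P).
Decompose tree/2: L = tup(a,a,Y2),  tup(tree(a,d),tup(tree(a,d),one,one),a) = P.
Bind L := tup(a,a,Y2); substituting into the one remaining equation that mentions L gives: leaf(mk(Q,tree(a,mk(a,d)))) = leaf(mk(tree(tup(a,a,Y2),Y2),Y2)).
Bind P := tup(tree(a,d),tup(tree(a,d),one,one),a); no other remaining equation mentions P.
Decompose leaf/1: mk(Q,tree(a,mk(a,d))) = mk(tree(tup(a,a,Y2),Y2),Y2).
Decompose mk/2: Q = tree(tup(a,a,Y2),Y2),  tree(a,mk(a,d)) = Y2.
Bind Q := tree(tup(a,a,Y2),Y2); no other remaining equation mentions Q. Substituting into the earlier binding gives Z := tree(leaf(one),tree(tup(a,a,Y2),Y2)).
Bind Y2 := tree(a,mk(a,d)). Substituting into the earlier bindings gives Z := tree(leaf(one),tree(tup(a,a,tree(a,mk(a,d))),tree(a,mk(a,d)))), L := tup(a,a,tree(a,mk(a,d))), Q := tree(tup(a,a,tree(a,mk(a,d))),tree(a,mk(a,d))).
MGU = { R -> tree(a,d), B -> tup(tree(a,d),tup(tree(a,d),one,one),a), Z -> tree(leaf(one),tree(tup(a,a,tree(a,mk(a,d))),tree(a,mk(a,d)))), L -> tup(a,a,tree(a,mk(a,d))), P -> tup(tree(a,d),tup(tree(a,d),one,one),a), Q -> tree(tup(a,a,tree(a,mk(a,d))),tree(a,mk(a,d))), Y2 -> tree(a,mk(a,d)) }, so P -> tup(tree(a,d),tup(tree(a,d),one,one),a).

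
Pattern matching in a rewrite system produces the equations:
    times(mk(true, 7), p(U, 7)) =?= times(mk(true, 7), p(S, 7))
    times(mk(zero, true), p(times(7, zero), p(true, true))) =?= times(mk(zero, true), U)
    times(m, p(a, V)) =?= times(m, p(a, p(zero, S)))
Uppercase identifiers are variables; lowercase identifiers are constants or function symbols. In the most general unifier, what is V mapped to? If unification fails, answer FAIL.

Decompose times/2: mk(true, 7) =?= mk(true, 7),  p(U, 7) =?= p(S, 7).
Delete trivial equation mk(true, 7) =?= mk(true, 7).
Decompose p/2: U =?= S,  7 =?= 7.
Bind U := S; substituting into the one remaining equation that mentions U gives: times(mk(zero, true), p(times(7, zero), p(true, true))) =?= times(mk(zero, true), S).
Delete trivial equation 7 =?= 7.
Decompose times/2: mk(zero, true) =?= mk(zero, true),  p(times(7, zero), p(true, true)) =?= S.
Delete trivial equation mk(zero, true) =?= mk(zero, true).
Bind S := p(times(7, zero), p(true, true)); substituting into the remaining equation gives: times(m, p(a, V)) =?= times(m, p(a, p(zero, p(times(7, zero), p(true, true))))). Substituting into the earlier binding gives U := p(times(7, zero), p(true, true)).
Decompose times/2: m =?= m,  p(a, V) =?= p(a, p(zero, p(times(7, zero), p(true, true)))).
Delete trivial equation m =?= m.
Decompose p/2: a =?= a,  V =?= p(zero, p(times(7, zero), p(true, true))).
Delete trivial equation a =?= a.
Bind V := p(zero, p(times(7, zero), p(true, true))).
MGU = { U ↦ p(times(7, zero), p(true, true)), S ↦ p(times(7, zero), p(true, true)), V ↦ p(zero, p(times(7, zero), p(true, true))) }, so V ↦ p(zero, p(times(7, zero), p(true, true))).

p(zero, p(times(7, zero), p(true, true)))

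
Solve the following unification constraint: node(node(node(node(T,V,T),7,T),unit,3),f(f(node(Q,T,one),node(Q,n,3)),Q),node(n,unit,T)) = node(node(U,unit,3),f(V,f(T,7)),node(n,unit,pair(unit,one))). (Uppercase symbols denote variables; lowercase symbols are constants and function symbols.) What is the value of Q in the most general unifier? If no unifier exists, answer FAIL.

Decompose node/3: node(node(node(T,V,T),7,T),unit,3) = node(U,unit,3),  f(f(node(Q,T,one),node(Q,n,3)),Q) = f(V,f(T,7)),  node(n,unit,T) = node(n,unit,pair(unit,one)).
Decompose node/3: node(node(T,V,T),7,T) = U,  unit = unit,  3 = 3.
Bind U := node(node(T,V,T),7,T); no other remaining equation mentions U.
Delete trivial equation unit = unit.
Delete trivial equation 3 = 3.
Decompose f/2: f(node(Q,T,one),node(Q,n,3)) = V,  Q = f(T,7).
Bind V := f(node(Q,T,one),node(Q,n,3)); no other remaining equation mentions V. Substituting into the earlier binding gives U := node(node(T,f(node(Q,T,one),node(Q,n,3)),T),7,T).
Bind Q := f(T,7); no other remaining equation mentions Q. Substituting into the earlier bindings gives U := node(node(T,f(node(f(T,7),T,one),node(f(T,7),n,3)),T),7,T), V := f(node(f(T,7),T,one),node(f(T,7),n,3)).
Decompose node/3: n = n,  unit = unit,  T = pair(unit,one).
Delete trivial equation n = n.
Delete trivial equation unit = unit.
Bind T := pair(unit,one). Substituting into the earlier bindings gives U := node(node(pair(unit,one),f(node(f(pair(unit,one),7),pair(unit,one),one),node(f(pair(unit,one),7),n,3)),pair(unit,one)),7,pair(unit,one)), V := f(node(f(pair(unit,one),7),pair(unit,one),one),node(f(pair(unit,one),7),n,3)), Q := f(pair(unit,one),7).
MGU = { U ↦ node(node(pair(unit,one),f(node(f(pair(unit,one),7),pair(unit,one),one),node(f(pair(unit,one),7),n,3)),pair(unit,one)),7,pair(unit,one)), V ↦ f(node(f(pair(unit,one),7),pair(unit,one),one),node(f(pair(unit,one),7),n,3)), Q ↦ f(pair(unit,one),7), T ↦ pair(unit,one) }, so Q ↦ f(pair(unit,one),7).

f(pair(unit,one),7)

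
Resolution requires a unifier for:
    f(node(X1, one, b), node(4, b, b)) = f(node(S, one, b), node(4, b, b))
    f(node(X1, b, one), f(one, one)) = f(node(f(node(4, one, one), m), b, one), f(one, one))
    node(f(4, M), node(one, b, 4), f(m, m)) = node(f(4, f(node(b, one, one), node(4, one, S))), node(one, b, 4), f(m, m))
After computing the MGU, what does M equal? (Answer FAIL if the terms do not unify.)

Decompose f/2: node(X1, one, b) = node(S, one, b),  node(4, b, b) = node(4, b, b).
Decompose node/3: X1 = S,  one = one,  b = b.
Bind X1 := S; substituting into the one remaining equation that mentions X1 gives: f(node(S, b, one), f(one, one)) = f(node(f(node(4, one, one), m), b, one), f(one, one)).
Delete trivial equation one = one.
Delete trivial equation b = b.
Delete trivial equation node(4, b, b) = node(4, b, b).
Decompose f/2: node(S, b, one) = node(f(node(4, one, one), m), b, one),  f(one, one) = f(one, one).
Decompose node/3: S = f(node(4, one, one), m),  b = b,  one = one.
Bind S := f(node(4, one, one), m); substituting into the one remaining equation that mentions S gives: node(f(4, M), node(one, b, 4), f(m, m)) = node(f(4, f(node(b, one, one), node(4, one, f(node(4, one, one), m)))), node(one, b, 4), f(m, m)). Substituting into the earlier binding gives X1 := f(node(4, one, one), m).
Delete trivial equation b = b.
Delete trivial equation one = one.
Delete trivial equation f(one, one) = f(one, one).
Decompose node/3: f(4, M) = f(4, f(node(b, one, one), node(4, one, f(node(4, one, one), m)))),  node(one, b, 4) = node(one, b, 4),  f(m, m) = f(m, m).
Decompose f/2: 4 = 4,  M = f(node(b, one, one), node(4, one, f(node(4, one, one), m))).
Delete trivial equation 4 = 4.
Bind M := f(node(b, one, one), node(4, one, f(node(4, one, one), m))); no other remaining equation mentions M.
Delete trivial equation node(one, b, 4) = node(one, b, 4).
Delete trivial equation f(m, m) = f(m, m).
MGU = { X1 -> f(node(4, one, one), m), S -> f(node(4, one, one), m), M -> f(node(b, one, one), node(4, one, f(node(4, one, one), m))) }, so M -> f(node(b, one, one), node(4, one, f(node(4, one, one), m))).

f(node(b, one, one), node(4, one, f(node(4, one, one), m)))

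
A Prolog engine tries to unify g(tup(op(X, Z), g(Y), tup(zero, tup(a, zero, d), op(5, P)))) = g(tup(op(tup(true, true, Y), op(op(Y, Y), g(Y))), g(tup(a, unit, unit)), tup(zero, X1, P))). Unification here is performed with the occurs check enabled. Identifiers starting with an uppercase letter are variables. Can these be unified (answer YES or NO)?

Decompose g/1: tup(op(X, Z), g(Y), tup(zero, tup(a, zero, d), op(5, P))) = tup(op(tup(true, true, Y), op(op(Y, Y), g(Y))), g(tup(a, unit, unit)), tup(zero, X1, P)).
Decompose tup/3: op(X, Z) = op(tup(true, true, Y), op(op(Y, Y), g(Y))),  g(Y) = g(tup(a, unit, unit)),  tup(zero, tup(a, zero, d), op(5, P)) = tup(zero, X1, P).
Decompose op/2: X = tup(true, true, Y),  Z = op(op(Y, Y), g(Y)).
Bind X := tup(true, true, Y); no other remaining equation mentions X.
Bind Z := op(op(Y, Y), g(Y)); no other remaining equation mentions Z.
Decompose g/1: Y = tup(a, unit, unit).
Bind Y := tup(a, unit, unit); no other remaining equation mentions Y. Substituting into the earlier bindings gives X := tup(true, true, tup(a, unit, unit)), Z := op(op(tup(a, unit, unit), tup(a, unit, unit)), g(tup(a, unit, unit))).
Decompose tup/3: zero = zero,  tup(a, zero, d) = X1,  op(5, P) = P.
Delete trivial equation zero = zero.
Bind X1 := tup(a, zero, d); no other remaining equation mentions X1.
Occurs check fails: P occurs in op(5, P); the equation P = op(5, P) has no finite solution.

NO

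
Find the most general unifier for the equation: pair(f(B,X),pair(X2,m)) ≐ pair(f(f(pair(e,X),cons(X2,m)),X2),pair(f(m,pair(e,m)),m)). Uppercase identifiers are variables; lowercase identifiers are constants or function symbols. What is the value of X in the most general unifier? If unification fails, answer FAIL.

Decompose pair/2: f(B,X) ≐ f(f(pair(e,X),cons(X2,m)),X2),  pair(X2,m) ≐ pair(f(m,pair(e,m)),m).
Decompose f/2: B ≐ f(pair(e,X),cons(X2,m)),  X ≐ X2.
Bind B := f(pair(e,X),cons(X2,m)); no other remaining equation mentions B.
Bind X := X2; no other remaining equation mentions X. Substituting into the earlier binding gives B := f(pair(e,X2),cons(X2,m)).
Decompose pair/2: X2 ≐ f(m,pair(e,m)),  m ≐ m.
Bind X2 := f(m,pair(e,m)); no other remaining equation mentions X2. Substituting into the earlier bindings gives B := f(pair(e,f(m,pair(e,m))),cons(f(m,pair(e,m)),m)), X := f(m,pair(e,m)).
Delete trivial equation m ≐ m.
MGU = { B ↦ f(pair(e,f(m,pair(e,m))),cons(f(m,pair(e,m)),m)), X ↦ f(m,pair(e,m)), X2 ↦ f(m,pair(e,m)) }, so X ↦ f(m,pair(e,m)).

f(m,pair(e,m))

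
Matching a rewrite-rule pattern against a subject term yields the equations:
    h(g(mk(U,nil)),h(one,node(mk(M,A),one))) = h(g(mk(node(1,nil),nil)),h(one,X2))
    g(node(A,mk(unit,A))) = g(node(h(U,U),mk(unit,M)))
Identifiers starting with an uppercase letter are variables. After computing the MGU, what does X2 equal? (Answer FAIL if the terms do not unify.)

Decompose h/2: g(mk(U,nil)) = g(mk(node(1,nil),nil)),  h(one,node(mk(M,A),one)) = h(one,X2).
Decompose g/1: mk(U,nil) = mk(node(1,nil),nil).
Decompose mk/2: U = node(1,nil),  nil = nil.
Bind U := node(1,nil); substituting into the one remaining equation that mentions U gives: g(node(A,mk(unit,A))) = g(node(h(node(1,nil),node(1,nil)),mk(unit,M))).
Delete trivial equation nil = nil.
Decompose h/2: one = one,  node(mk(M,A),one) = X2.
Delete trivial equation one = one.
Bind X2 := node(mk(M,A),one); no other remaining equation mentions X2.
Decompose g/1: node(A,mk(unit,A)) = node(h(node(1,nil),node(1,nil)),mk(unit,M)).
Decompose node/2: A = h(node(1,nil),node(1,nil)),  mk(unit,A) = mk(unit,M).
Bind A := h(node(1,nil),node(1,nil)); substituting into the remaining equation gives: mk(unit,h(node(1,nil),node(1,nil))) = mk(unit,M). Substituting into the earlier binding gives X2 := node(mk(M,h(node(1,nil),node(1,nil))),one).
Decompose mk/2: unit = unit,  h(node(1,nil),node(1,nil)) = M.
Delete trivial equation unit = unit.
Bind M := h(node(1,nil),node(1,nil)). Substituting into the earlier binding gives X2 := node(mk(h(node(1,nil),node(1,nil)),h(node(1,nil),node(1,nil))),one).
MGU = { U := node(1,nil), X2 := node(mk(h(node(1,nil),node(1,nil)),h(node(1,nil),node(1,nil))),one), A := h(node(1,nil),node(1,nil)), M := h(node(1,nil),node(1,nil)) }, so X2 := node(mk(h(node(1,nil),node(1,nil)),h(node(1,nil),node(1,nil))),one).

node(mk(h(node(1,nil),node(1,nil)),h(node(1,nil),node(1,nil))),one)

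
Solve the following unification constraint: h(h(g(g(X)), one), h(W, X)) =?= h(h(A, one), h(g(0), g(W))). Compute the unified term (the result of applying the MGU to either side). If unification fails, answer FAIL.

Decompose h/2: h(g(g(X)), one) =?= h(A, one),  h(W, X) =?= h(g(0), g(W)).
Decompose h/2: g(g(X)) =?= A,  one =?= one.
Bind A := g(g(X)); no other remaining equation mentions A.
Delete trivial equation one =?= one.
Decompose h/2: W =?= g(0),  X =?= g(W).
Bind W := g(0); substituting into the remaining equation gives: X =?= g(g(0)).
Bind X := g(g(0)). Substituting into the earlier binding gives A := g(g(g(g(0)))).
Applying the MGU to either side gives h(h(g(g(g(g(0)))), one), h(g(0), g(g(0)))).

h(h(g(g(g(g(0)))), one), h(g(0), g(g(0))))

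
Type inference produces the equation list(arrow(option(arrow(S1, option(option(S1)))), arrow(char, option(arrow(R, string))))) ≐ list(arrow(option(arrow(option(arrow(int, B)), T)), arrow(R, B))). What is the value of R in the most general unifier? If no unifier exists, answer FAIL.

Decompose list/1: arrow(option(arrow(S1, option(option(S1)))), arrow(char, option(arrow(R, string)))) ≐ arrow(option(arrow(option(arrow(int, B)), T)), arrow(R, B)).
Decompose arrow/2: option(arrow(S1, option(option(S1)))) ≐ option(arrow(option(arrow(int, B)), T)),  arrow(char, option(arrow(R, string))) ≐ arrow(R, B).
Decompose option/1: arrow(S1, option(option(S1))) ≐ arrow(option(arrow(int, B)), T).
Decompose arrow/2: S1 ≐ option(arrow(int, B)),  option(option(S1)) ≐ T.
Bind S1 := option(arrow(int, B)); substituting into the one remaining equation that mentions S1 gives: option(option(option(arrow(int, B)))) ≐ T.
Bind T := option(option(option(arrow(int, B)))); no other remaining equation mentions T.
Decompose arrow/2: char ≐ R,  option(arrow(R, string)) ≐ B.
Bind R := char; substituting into the remaining equation gives: option(arrow(char, string)) ≐ B.
Bind B := option(arrow(char, string)). Substituting into the earlier bindings gives S1 := option(arrow(int, option(arrow(char, string)))), T := option(option(option(arrow(int, option(arrow(char, string)))))).
MGU = { S1 := option(arrow(int, option(arrow(char, string)))), T := option(option(option(arrow(int, option(arrow(char, string)))))), R := char, B := option(arrow(char, string)) }, so R := char.

char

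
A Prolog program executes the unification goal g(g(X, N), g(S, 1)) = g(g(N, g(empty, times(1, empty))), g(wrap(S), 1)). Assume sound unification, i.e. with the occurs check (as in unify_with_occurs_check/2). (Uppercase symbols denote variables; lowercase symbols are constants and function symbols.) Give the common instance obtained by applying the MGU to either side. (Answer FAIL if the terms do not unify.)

FAIL

Decompose g/2: g(X, N) = g(N, g(empty, times(1, empty))),  g(S, 1) = g(wrap(S), 1).
Decompose g/2: X = N,  N = g(empty, times(1, empty)).
Bind X := N; no other remaining equation mentions X.
Bind N := g(empty, times(1, empty)); no other remaining equation mentions N. Substituting into the earlier binding gives X := g(empty, times(1, empty)).
Decompose g/2: S = wrap(S),  1 = 1.
Occurs check fails: S occurs in wrap(S); the equation S = wrap(S) has no finite solution.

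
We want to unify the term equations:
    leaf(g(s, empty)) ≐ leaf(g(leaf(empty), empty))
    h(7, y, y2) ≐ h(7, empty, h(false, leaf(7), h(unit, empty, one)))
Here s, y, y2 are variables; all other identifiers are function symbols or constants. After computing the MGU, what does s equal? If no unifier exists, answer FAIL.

leaf(empty)

Decompose leaf/1: g(s, empty) ≐ g(leaf(empty), empty).
Decompose g/2: s ≐ leaf(empty),  empty ≐ empty.
Bind s := leaf(empty); no other remaining equation mentions s.
Delete trivial equation empty ≐ empty.
Decompose h/3: 7 ≐ 7,  y ≐ empty,  y2 ≐ h(false, leaf(7), h(unit, empty, one)).
Delete trivial equation 7 ≐ 7.
Bind y := empty; no other remaining equation mentions y.
Bind y2 := h(false, leaf(7), h(unit, empty, one)).
MGU = { s ↦ leaf(empty), y ↦ empty, y2 ↦ h(false, leaf(7), h(unit, empty, one)) }, so s ↦ leaf(empty).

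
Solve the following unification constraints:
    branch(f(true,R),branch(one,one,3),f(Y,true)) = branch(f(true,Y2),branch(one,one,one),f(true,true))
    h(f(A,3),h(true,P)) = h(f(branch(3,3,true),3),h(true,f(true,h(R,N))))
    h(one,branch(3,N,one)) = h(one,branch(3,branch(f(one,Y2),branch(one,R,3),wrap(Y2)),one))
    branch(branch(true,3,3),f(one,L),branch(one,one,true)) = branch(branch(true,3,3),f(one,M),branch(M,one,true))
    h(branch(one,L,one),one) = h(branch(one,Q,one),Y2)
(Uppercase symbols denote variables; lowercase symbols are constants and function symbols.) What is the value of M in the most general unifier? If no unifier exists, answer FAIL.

Decompose branch/3: f(true,R) = f(true,Y2),  branch(one,one,3) = branch(one,one,one),  f(Y,true) = f(true,true).
Decompose f/2: true = true,  R = Y2.
Delete trivial equation true = true.
Bind R := Y2; substituting into the 2 remaining equations that mention R gives: h(f(A,3),h(true,P)) = h(f(branch(3,3,true),3),h(true,f(true,h(Y2,N)))),  h(one,branch(3,N,one)) = h(one,branch(3,branch(f(one,Y2),branch(one,Y2,3),wrap(Y2)),one)).
Decompose branch/3: one = one,  one = one,  3 = one.
Delete trivial equation one = one.
Delete trivial equation one = one.
Clash: constants 3 and one differ; no unifier exists.

FAIL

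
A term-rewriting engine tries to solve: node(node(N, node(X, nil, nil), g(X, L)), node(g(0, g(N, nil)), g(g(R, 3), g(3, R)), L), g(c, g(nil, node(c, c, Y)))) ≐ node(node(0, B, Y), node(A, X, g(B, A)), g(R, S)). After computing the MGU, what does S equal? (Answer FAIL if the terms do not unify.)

Decompose node/3: node(N, node(X, nil, nil), g(X, L)) ≐ node(0, B, Y),  node(g(0, g(N, nil)), g(g(R, 3), g(3, R)), L) ≐ node(A, X, g(B, A)),  g(c, g(nil, node(c, c, Y))) ≐ g(R, S).
Decompose node/3: N ≐ 0,  node(X, nil, nil) ≐ B,  g(X, L) ≐ Y.
Bind N := 0; substituting into the one remaining equation that mentions N gives: node(g(0, g(0, nil)), g(g(R, 3), g(3, R)), L) ≐ node(A, X, g(B, A)).
Bind B := node(X, nil, nil); substituting into the one remaining equation that mentions B gives: node(g(0, g(0, nil)), g(g(R, 3), g(3, R)), L) ≐ node(A, X, g(node(X, nil, nil), A)).
Bind Y := g(X, L); substituting into the one remaining equation that mentions Y gives: g(c, g(nil, node(c, c, g(X, L)))) ≐ g(R, S).
Decompose node/3: g(0, g(0, nil)) ≐ A,  g(g(R, 3), g(3, R)) ≐ X,  L ≐ g(node(X, nil, nil), A).
Bind A := g(0, g(0, nil)); substituting into the one remaining equation that mentions A gives: L ≐ g(node(X, nil, nil), g(0, g(0, nil))).
Bind X := g(g(R, 3), g(3, R)); substituting into the remaining equations gives: L ≐ g(node(g(g(R, 3), g(3, R)), nil, nil), g(0, g(0, nil))),  g(c, g(nil, node(c, c, g(g(g(R, 3), g(3, R)), L)))) ≐ g(R, S). Substituting into the earlier bindings gives B := node(g(g(R, 3), g(3, R)), nil, nil), Y := g(g(g(R, 3), g(3, R)), L).
Bind L := g(node(g(g(R, 3), g(3, R)), nil, nil), g(0, g(0, nil))); substituting into the remaining equation gives: g(c, g(nil, node(c, c, g(g(g(R, 3), g(3, R)), g(node(g(g(R, 3), g(3, R)), nil, nil), g(0, g(0, nil))))))) ≐ g(R, S). Substituting into the earlier binding gives Y := g(g(g(R, 3), g(3, R)), g(node(g(g(R, 3), g(3, R)), nil, nil), g(0, g(0, nil)))).
Decompose g/2: c ≐ R,  g(nil, node(c, c, g(g(g(R, 3), g(3, R)), g(node(g(g(R, 3), g(3, R)), nil, nil), g(0, g(0, nil)))))) ≐ S.
Bind R := c; substituting into the remaining equation gives: g(nil, node(c, c, g(g(g(c, 3), g(3, c)), g(node(g(g(c, 3), g(3, c)), nil, nil), g(0, g(0, nil)))))) ≐ S. Substituting into the earlier bindings gives B := node(g(g(c, 3), g(3, c)), nil, nil), Y := g(g(g(c, 3), g(3, c)), g(node(g(g(c, 3), g(3, c)), nil, nil), g(0, g(0, nil)))), X := g(g(c, 3), g(3, c)), L := g(node(g(g(c, 3), g(3, c)), nil, nil), g(0, g(0, nil))).
Bind S := g(nil, node(c, c, g(g(g(c, 3), g(3, c)), g(node(g(g(c, 3), g(3, c)), nil, nil), g(0, g(0, nil)))))).
MGU = { N ↦ 0, B ↦ node(g(g(c, 3), g(3, c)), nil, nil), Y ↦ g(g(g(c, 3), g(3, c)), g(node(g(g(c, 3), g(3, c)), nil, nil), g(0, g(0, nil)))), A ↦ g(0, g(0, nil)), X ↦ g(g(c, 3), g(3, c)), L ↦ g(node(g(g(c, 3), g(3, c)), nil, nil), g(0, g(0, nil))), R ↦ c, S ↦ g(nil, node(c, c, g(g(g(c, 3), g(3, c)), g(node(g(g(c, 3), g(3, c)), nil, nil), g(0, g(0, nil)))))) }, so S ↦ g(nil, node(c, c, g(g(g(c, 3), g(3, c)), g(node(g(g(c, 3), g(3, c)), nil, nil), g(0, g(0, nil)))))).

g(nil, node(c, c, g(g(g(c, 3), g(3, c)), g(node(g(g(c, 3), g(3, c)), nil, nil), g(0, g(0, nil))))))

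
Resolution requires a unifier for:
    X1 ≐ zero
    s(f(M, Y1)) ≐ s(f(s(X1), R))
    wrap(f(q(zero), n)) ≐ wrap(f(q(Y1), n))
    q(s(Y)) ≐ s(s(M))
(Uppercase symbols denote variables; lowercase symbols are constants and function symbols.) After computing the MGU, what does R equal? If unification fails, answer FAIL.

Bind X1 := zero; substituting into the one remaining equation that mentions X1 gives: s(f(M, Y1)) ≐ s(f(s(zero), R)).
Decompose s/1: f(M, Y1) ≐ f(s(zero), R).
Decompose f/2: M ≐ s(zero),  Y1 ≐ R.
Bind M := s(zero); substituting into the one remaining equation that mentions M gives: q(s(Y)) ≐ s(s(s(zero))).
Bind Y1 := R; substituting into the one remaining equation that mentions Y1 gives: wrap(f(q(zero), n)) ≐ wrap(f(q(R), n)).
Decompose wrap/1: f(q(zero), n) ≐ f(q(R), n).
Decompose f/2: q(zero) ≐ q(R),  n ≐ n.
Decompose q/1: zero ≐ R.
Bind R := zero; no other remaining equation mentions R. Substituting into the earlier binding gives Y1 := zero.
Delete trivial equation n ≐ n.
Clash: head symbols differ (q/1 vs s/1); no unifier exists.

FAIL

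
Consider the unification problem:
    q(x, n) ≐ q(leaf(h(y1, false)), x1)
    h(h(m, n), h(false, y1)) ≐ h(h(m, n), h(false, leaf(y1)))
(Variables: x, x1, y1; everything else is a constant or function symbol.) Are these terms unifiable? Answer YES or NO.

Decompose q/2: x ≐ leaf(h(y1, false)),  n ≐ x1.
Bind x := leaf(h(y1, false)); no other remaining equation mentions x.
Bind x1 := n; no other remaining equation mentions x1.
Decompose h/2: h(m, n) ≐ h(m, n),  h(false, y1) ≐ h(false, leaf(y1)).
Delete trivial equation h(m, n) ≐ h(m, n).
Decompose h/2: false ≐ false,  y1 ≐ leaf(y1).
Delete trivial equation false ≐ false.
Occurs check fails: y1 occurs in leaf(y1); the equation y1 ≐ leaf(y1) has no finite solution.

NO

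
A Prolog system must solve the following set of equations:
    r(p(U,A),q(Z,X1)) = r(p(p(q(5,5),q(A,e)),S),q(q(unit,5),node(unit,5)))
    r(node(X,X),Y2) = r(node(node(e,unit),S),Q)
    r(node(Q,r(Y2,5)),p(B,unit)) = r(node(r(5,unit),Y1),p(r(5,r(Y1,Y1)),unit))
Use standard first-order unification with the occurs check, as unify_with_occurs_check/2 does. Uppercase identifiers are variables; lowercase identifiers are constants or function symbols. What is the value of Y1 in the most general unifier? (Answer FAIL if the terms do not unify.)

r(r(5,unit),5)

Decompose r/2: p(U,A) = p(p(q(5,5),q(A,e)),S),  q(Z,X1) = q(q(unit,5),node(unit,5)).
Decompose p/2: U = p(q(5,5),q(A,e)),  A = S.
Bind U := p(q(5,5),q(A,e)); no other remaining equation mentions U.
Bind A := S; no other remaining equation mentions A. Substituting into the earlier binding gives U := p(q(5,5),q(S,e)).
Decompose q/2: Z = q(unit,5),  X1 = node(unit,5).
Bind Z := q(unit,5); no other remaining equation mentions Z.
Bind X1 := node(unit,5); no other remaining equation mentions X1.
Decompose r/2: node(X,X) = node(node(e,unit),S),  Y2 = Q.
Decompose node/2: X = node(e,unit),  X = S.
Bind X := node(e,unit); substituting into the one remaining equation that mentions X gives: node(e,unit) = S.
Bind S := node(e,unit); no other remaining equation mentions S. Substituting into the earlier bindings gives U := p(q(5,5),q(node(e,unit),e)), A := node(e,unit).
Bind Y2 := Q; substituting into the remaining equation gives: r(node(Q,r(Q,5)),p(B,unit)) = r(node(r(5,unit),Y1),p(r(5,r(Y1,Y1)),unit)).
Decompose r/2: node(Q,r(Q,5)) = node(r(5,unit),Y1),  p(B,unit) = p(r(5,r(Y1,Y1)),unit).
Decompose node/2: Q = r(5,unit),  r(Q,5) = Y1.
Bind Q := r(5,unit); substituting into the one remaining equation that mentions Q gives: r(r(5,unit),5) = Y1. Substituting into the earlier binding gives Y2 := r(5,unit).
Bind Y1 := r(r(5,unit),5); substituting into the remaining equation gives: p(B,unit) = p(r(5,r(r(r(5,unit),5),r(r(5,unit),5))),unit).
Decompose p/2: B = r(5,r(r(r(5,unit),5),r(r(5,unit),5))),  unit = unit.
Bind B := r(5,r(r(r(5,unit),5),r(r(5,unit),5))); no other remaining equation mentions B.
Delete trivial equation unit = unit.
MGU = { U = p(q(5,5),q(node(e,unit),e)), A = node(e,unit), Z = q(unit,5), X1 = node(unit,5), X = node(e,unit), S = node(e,unit), Y2 = r(5,unit), Q = r(5,unit), Y1 = r(r(5,unit),5), B = r(5,r(r(r(5,unit),5),r(r(5,unit),5))) }, so Y1 = r(r(5,unit),5).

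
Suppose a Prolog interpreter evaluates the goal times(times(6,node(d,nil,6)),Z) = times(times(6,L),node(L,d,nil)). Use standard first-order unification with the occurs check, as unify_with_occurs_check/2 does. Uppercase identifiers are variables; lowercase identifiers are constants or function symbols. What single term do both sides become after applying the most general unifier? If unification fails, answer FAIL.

Decompose times/2: times(6,node(d,nil,6)) = times(6,L),  Z = node(L,d,nil).
Decompose times/2: 6 = 6,  node(d,nil,6) = L.
Delete trivial equation 6 = 6.
Bind L := node(d,nil,6); substituting into the remaining equation gives: Z = node(node(d,nil,6),d,nil).
Bind Z := node(node(d,nil,6),d,nil).
Applying the MGU to either side gives times(times(6,node(d,nil,6)),node(node(d,nil,6),d,nil)).

times(times(6,node(d,nil,6)),node(node(d,nil,6),d,nil))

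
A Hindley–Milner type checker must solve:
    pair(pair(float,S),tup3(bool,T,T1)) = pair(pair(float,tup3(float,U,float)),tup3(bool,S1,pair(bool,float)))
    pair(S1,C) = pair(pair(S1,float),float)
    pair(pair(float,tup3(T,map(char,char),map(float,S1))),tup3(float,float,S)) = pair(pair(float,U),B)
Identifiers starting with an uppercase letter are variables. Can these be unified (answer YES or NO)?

Decompose pair/2: pair(float,S) = pair(float,tup3(float,U,float)),  tup3(bool,T,T1) = tup3(bool,S1,pair(bool,float)).
Decompose pair/2: float = float,  S = tup3(float,U,float).
Delete trivial equation float = float.
Bind S := tup3(float,U,float); substituting into the one remaining equation that mentions S gives: pair(pair(float,tup3(T,map(char,char),map(float,S1))),tup3(float,float,tup3(float,U,float))) = pair(pair(float,U),B).
Decompose tup3/3: bool = bool,  T = S1,  T1 = pair(bool,float).
Delete trivial equation bool = bool.
Bind T := S1; substituting into the one remaining equation that mentions T gives: pair(pair(float,tup3(S1,map(char,char),map(float,S1))),tup3(float,float,tup3(float,U,float))) = pair(pair(float,U),B).
Bind T1 := pair(bool,float); no other remaining equation mentions T1.
Decompose pair/2: S1 = pair(S1,float),  C = float.
Occurs check fails: S1 occurs in pair(S1,float); the equation S1 = pair(S1,float) has no finite solution.

NO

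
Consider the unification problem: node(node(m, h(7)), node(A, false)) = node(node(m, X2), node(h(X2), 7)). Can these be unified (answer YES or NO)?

NO

Decompose node/2: node(m, h(7)) = node(m, X2),  node(A, false) = node(h(X2), 7).
Decompose node/2: m = m,  h(7) = X2.
Delete trivial equation m = m.
Bind X2 := h(7); substituting into the remaining equation gives: node(A, false) = node(h(h(7)), 7).
Decompose node/2: A = h(h(7)),  false = 7.
Bind A := h(h(7)); no other remaining equation mentions A.
Clash: constants false and 7 differ; no unifier exists.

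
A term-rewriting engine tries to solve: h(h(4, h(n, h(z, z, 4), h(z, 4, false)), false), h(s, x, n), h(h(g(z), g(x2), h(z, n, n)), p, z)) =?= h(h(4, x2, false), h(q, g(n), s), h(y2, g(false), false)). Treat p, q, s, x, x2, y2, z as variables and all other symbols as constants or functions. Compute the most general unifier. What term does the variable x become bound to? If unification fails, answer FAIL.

g(n)

Decompose h/3: h(4, h(n, h(z, z, 4), h(z, 4, false)), false) =?= h(4, x2, false),  h(s, x, n) =?= h(q, g(n), s),  h(h(g(z), g(x2), h(z, n, n)), p, z) =?= h(y2, g(false), false).
Decompose h/3: 4 =?= 4,  h(n, h(z, z, 4), h(z, 4, false)) =?= x2,  false =?= false.
Delete trivial equation 4 =?= 4.
Bind x2 := h(n, h(z, z, 4), h(z, 4, false)); substituting into the one remaining equation that mentions x2 gives: h(h(g(z), g(h(n, h(z, z, 4), h(z, 4, false))), h(z, n, n)), p, z) =?= h(y2, g(false), false).
Delete trivial equation false =?= false.
Decompose h/3: s =?= q,  x =?= g(n),  n =?= s.
Bind s := q; substituting into the one remaining equation that mentions s gives: n =?= q.
Bind x := g(n); no other remaining equation mentions x.
Bind q := n; no other remaining equation mentions q. Substituting into the earlier binding gives s := n.
Decompose h/3: h(g(z), g(h(n, h(z, z, 4), h(z, 4, false))), h(z, n, n)) =?= y2,  p =?= g(false),  z =?= false.
Bind y2 := h(g(z), g(h(n, h(z, z, 4), h(z, 4, false))), h(z, n, n)); no other remaining equation mentions y2.
Bind p := g(false); no other remaining equation mentions p.
Bind z := false. Substituting into the earlier bindings gives x2 := h(n, h(false, false, 4), h(false, 4, false)), y2 := h(g(false), g(h(n, h(false, false, 4), h(false, 4, false))), h(false, n, n)).
MGU = { x2 := h(n, h(false, false, 4), h(false, 4, false)), s := n, x := g(n), q := n, y2 := h(g(false), g(h(n, h(false, false, 4), h(false, 4, false))), h(false, n, n)), p := g(false), z := false }, so x := g(n).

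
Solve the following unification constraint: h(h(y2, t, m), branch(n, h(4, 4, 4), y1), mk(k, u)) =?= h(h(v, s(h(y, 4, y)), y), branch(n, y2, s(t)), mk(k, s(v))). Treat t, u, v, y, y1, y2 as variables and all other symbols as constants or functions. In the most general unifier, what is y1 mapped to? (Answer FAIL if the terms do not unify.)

s(s(h(m, 4, m)))

Decompose h/3: h(y2, t, m) =?= h(v, s(h(y, 4, y)), y),  branch(n, h(4, 4, 4), y1) =?= branch(n, y2, s(t)),  mk(k, u) =?= mk(k, s(v)).
Decompose h/3: y2 =?= v,  t =?= s(h(y, 4, y)),  m =?= y.
Bind y2 := v; substituting into the one remaining equation that mentions y2 gives: branch(n, h(4, 4, 4), y1) =?= branch(n, v, s(t)).
Bind t := s(h(y, 4, y)); substituting into the one remaining equation that mentions t gives: branch(n, h(4, 4, 4), y1) =?= branch(n, v, s(s(h(y, 4, y)))).
Bind y := m; substituting into the one remaining equation that mentions y gives: branch(n, h(4, 4, 4), y1) =?= branch(n, v, s(s(h(m, 4, m)))). Substituting into the earlier binding gives t := s(h(m, 4, m)).
Decompose branch/3: n =?= n,  h(4, 4, 4) =?= v,  y1 =?= s(s(h(m, 4, m))).
Delete trivial equation n =?= n.
Bind v := h(4, 4, 4); substituting into the one remaining equation that mentions v gives: mk(k, u) =?= mk(k, s(h(4, 4, 4))). Substituting into the earlier binding gives y2 := h(4, 4, 4).
Bind y1 := s(s(h(m, 4, m))); no other remaining equation mentions y1.
Decompose mk/2: k =?= k,  u =?= s(h(4, 4, 4)).
Delete trivial equation k =?= k.
Bind u := s(h(4, 4, 4)).
MGU = { y2 := h(4, 4, 4), t := s(h(m, 4, m)), y := m, v := h(4, 4, 4), y1 := s(s(h(m, 4, m))), u := s(h(4, 4, 4)) }, so y1 := s(s(h(m, 4, m))).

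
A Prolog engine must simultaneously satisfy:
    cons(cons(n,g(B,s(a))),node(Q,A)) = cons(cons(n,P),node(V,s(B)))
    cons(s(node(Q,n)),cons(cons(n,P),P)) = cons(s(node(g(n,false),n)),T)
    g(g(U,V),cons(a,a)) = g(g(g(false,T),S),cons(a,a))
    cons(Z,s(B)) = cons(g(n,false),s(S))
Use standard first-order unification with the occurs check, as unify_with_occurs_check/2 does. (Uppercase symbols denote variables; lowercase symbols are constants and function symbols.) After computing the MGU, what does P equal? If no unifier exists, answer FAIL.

g(g(n,false),s(a))

Decompose cons/2: cons(n,g(B,s(a))) = cons(n,P),  node(Q,A) = node(V,s(B)).
Decompose cons/2: n = n,  g(B,s(a)) = P.
Delete trivial equation n = n.
Bind P := g(B,s(a)); substituting into the one remaining equation that mentions P gives: cons(s(node(Q,n)),cons(cons(n,g(B,s(a))),g(B,s(a)))) = cons(s(node(g(n,false),n)),T).
Decompose node/2: Q = V,  A = s(B).
Bind Q := V; substituting into the one remaining equation that mentions Q gives: cons(s(node(V,n)),cons(cons(n,g(B,s(a))),g(B,s(a)))) = cons(s(node(g(n,false),n)),T).
Bind A := s(B); no other remaining equation mentions A.
Decompose cons/2: s(node(V,n)) = s(node(g(n,false),n)),  cons(cons(n,g(B,s(a))),g(B,s(a))) = T.
Decompose s/1: node(V,n) = node(g(n,false),n).
Decompose node/2: V = g(n,false),  n = n.
Bind V := g(n,false); substituting into the one remaining equation that mentions V gives: g(g(U,g(n,false)),cons(a,a)) = g(g(g(false,T),S),cons(a,a)). Substituting into the earlier binding gives Q := g(n,false).
Delete trivial equation n = n.
Bind T := cons(cons(n,g(B,s(a))),g(B,s(a))); substituting into the one remaining equation that mentions T gives: g(g(U,g(n,false)),cons(a,a)) = g(g(g(false,cons(cons(n,g(B,s(a))),g(B,s(a)))),S),cons(a,a)).
Decompose g/2: g(U,g(n,false)) = g(g(false,cons(cons(n,g(B,s(a))),g(B,s(a)))),S),  cons(a,a) = cons(a,a).
Decompose g/2: U = g(false,cons(cons(n,g(B,s(a))),g(B,s(a)))),  g(n,false) = S.
Bind U := g(false,cons(cons(n,g(B,s(a))),g(B,s(a)))); no other remaining equation mentions U.
Bind S := g(n,false); substituting into the one remaining equation that mentions S gives: cons(Z,s(B)) = cons(g(n,false),s(g(n,false))).
Delete trivial equation cons(a,a) = cons(a,a).
Decompose cons/2: Z = g(n,false),  s(B) = s(g(n,false)).
Bind Z := g(n,false); no other remaining equation mentions Z.
Decompose s/1: B = g(n,false).
Bind B := g(n,false). Substituting into the earlier bindings gives P := g(g(n,false),s(a)), A := s(g(n,false)), T := cons(cons(n,g(g(n,false),s(a))),g(g(n,false),s(a))), U := g(false,cons(cons(n,g(g(n,false),s(a))),g(g(n,false),s(a)))).
MGU = { P = g(g(n,false),s(a)), Q = g(n,false), A = s(g(n,false)), V = g(n,false), T = cons(cons(n,g(g(n,false),s(a))),g(g(n,false),s(a))), U = g(false,cons(cons(n,g(g(n,false),s(a))),g(g(n,false),s(a)))), S = g(n,false), Z = g(n,false), B = g(n,false) }, so P = g(g(n,false),s(a)).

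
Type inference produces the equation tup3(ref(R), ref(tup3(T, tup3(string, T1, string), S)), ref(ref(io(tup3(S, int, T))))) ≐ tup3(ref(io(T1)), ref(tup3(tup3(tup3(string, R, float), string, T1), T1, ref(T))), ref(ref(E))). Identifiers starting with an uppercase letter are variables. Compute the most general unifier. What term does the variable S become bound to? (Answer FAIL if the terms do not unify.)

FAIL

Decompose tup3/3: ref(R) ≐ ref(io(T1)),  ref(tup3(T, tup3(string, T1, string), S)) ≐ ref(tup3(tup3(tup3(string, R, float), string, T1), T1, ref(T))),  ref(ref(io(tup3(S, int, T)))) ≐ ref(ref(E)).
Decompose ref/1: R ≐ io(T1).
Bind R := io(T1); substituting into the one remaining equation that mentions R gives: ref(tup3(T, tup3(string, T1, string), S)) ≐ ref(tup3(tup3(tup3(string, io(T1), float), string, T1), T1, ref(T))).
Decompose ref/1: tup3(T, tup3(string, T1, string), S) ≐ tup3(tup3(tup3(string, io(T1), float), string, T1), T1, ref(T)).
Decompose tup3/3: T ≐ tup3(tup3(string, io(T1), float), string, T1),  tup3(string, T1, string) ≐ T1,  S ≐ ref(T).
Bind T := tup3(tup3(string, io(T1), float), string, T1); substituting into the 2 remaining equations that mention T gives: S ≐ ref(tup3(tup3(string, io(T1), float), string, T1)),  ref(ref(io(tup3(S, int, tup3(tup3(string, io(T1), float), string, T1))))) ≐ ref(ref(E)).
Occurs check fails: T1 occurs in tup3(string, T1, string); the equation T1 ≐ tup3(string, T1, string) has no finite solution.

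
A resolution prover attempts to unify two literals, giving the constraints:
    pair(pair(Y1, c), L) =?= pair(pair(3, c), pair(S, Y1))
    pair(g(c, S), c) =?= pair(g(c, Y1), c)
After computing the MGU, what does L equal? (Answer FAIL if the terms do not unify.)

pair(3, 3)

Decompose pair/2: pair(Y1, c) =?= pair(3, c),  L =?= pair(S, Y1).
Decompose pair/2: Y1 =?= 3,  c =?= c.
Bind Y1 := 3; substituting into the 2 remaining equations that mention Y1 gives: L =?= pair(S, 3),  pair(g(c, S), c) =?= pair(g(c, 3), c).
Delete trivial equation c =?= c.
Bind L := pair(S, 3); no other remaining equation mentions L.
Decompose pair/2: g(c, S) =?= g(c, 3),  c =?= c.
Decompose g/2: c =?= c,  S =?= 3.
Delete trivial equation c =?= c.
Bind S := 3; no other remaining equation mentions S. Substituting into the earlier binding gives L := pair(3, 3).
Delete trivial equation c =?= c.
MGU = { Y1 -> 3, L -> pair(3, 3), S -> 3 }, so L -> pair(3, 3).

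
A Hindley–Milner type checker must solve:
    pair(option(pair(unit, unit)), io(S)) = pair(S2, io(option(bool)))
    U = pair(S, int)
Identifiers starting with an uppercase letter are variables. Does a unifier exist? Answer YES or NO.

Decompose pair/2: option(pair(unit, unit)) = S2,  io(S) = io(option(bool)).
Bind S2 := option(pair(unit, unit)); no other remaining equation mentions S2.
Decompose io/1: S = option(bool).
Bind S := option(bool); substituting into the remaining equation gives: U = pair(option(bool), int).
Bind U := pair(option(bool), int).
No equations remain and no clash or occurs-check failure arose, so a unifier exists.

YES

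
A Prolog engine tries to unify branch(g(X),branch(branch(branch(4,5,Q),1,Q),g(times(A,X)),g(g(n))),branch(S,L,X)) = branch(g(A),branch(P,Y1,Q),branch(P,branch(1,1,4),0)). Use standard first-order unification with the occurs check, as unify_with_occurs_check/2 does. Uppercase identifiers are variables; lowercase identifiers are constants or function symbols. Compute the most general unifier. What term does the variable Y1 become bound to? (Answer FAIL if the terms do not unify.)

g(times(0,0))

Decompose branch/3: g(X) = g(A),  branch(branch(branch(4,5,Q),1,Q),g(times(A,X)),g(g(n))) = branch(P,Y1,Q),  branch(S,L,X) = branch(P,branch(1,1,4),0).
Decompose g/1: X = A.
Bind X := A; substituting into the remaining equations gives: branch(branch(branch(4,5,Q),1,Q),g(times(A,A)),g(g(n))) = branch(P,Y1,Q),  branch(S,L,A) = branch(P,branch(1,1,4),0).
Decompose branch/3: branch(branch(4,5,Q),1,Q) = P,  g(times(A,A)) = Y1,  g(g(n)) = Q.
Bind P := branch(branch(4,5,Q),1,Q); substituting into the one remaining equation that mentions P gives: branch(S,L,A) = branch(branch(branch(4,5,Q),1,Q),branch(1,1,4),0).
Bind Y1 := g(times(A,A)); no other remaining equation mentions Y1.
Bind Q := g(g(n)); substituting into the remaining equation gives: branch(S,L,A) = branch(branch(branch(4,5,g(g(n))),1,g(g(n))),branch(1,1,4),0). Substituting into the earlier binding gives P := branch(branch(4,5,g(g(n))),1,g(g(n))).
Decompose branch/3: S = branch(branch(4,5,g(g(n))),1,g(g(n))),  L = branch(1,1,4),  A = 0.
Bind S := branch(branch(4,5,g(g(n))),1,g(g(n))); no other remaining equation mentions S.
Bind L := branch(1,1,4); no other remaining equation mentions L.
Bind A := 0. Substituting into the earlier bindings gives X := 0, Y1 := g(times(0,0)).
MGU = { X -> 0, P -> branch(branch(4,5,g(g(n))),1,g(g(n))), Y1 -> g(times(0,0)), Q -> g(g(n)), S -> branch(branch(4,5,g(g(n))),1,g(g(n))), L -> branch(1,1,4), A -> 0 }, so Y1 -> g(times(0,0)).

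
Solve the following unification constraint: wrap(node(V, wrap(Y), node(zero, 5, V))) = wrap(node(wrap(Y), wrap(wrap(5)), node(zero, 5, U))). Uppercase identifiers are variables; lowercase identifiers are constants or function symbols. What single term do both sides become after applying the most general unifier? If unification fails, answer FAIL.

wrap(node(wrap(wrap(5)), wrap(wrap(5)), node(zero, 5, wrap(wrap(5)))))

Decompose wrap/1: node(V, wrap(Y), node(zero, 5, V)) = node(wrap(Y), wrap(wrap(5)), node(zero, 5, U)).
Decompose node/3: V = wrap(Y),  wrap(Y) = wrap(wrap(5)),  node(zero, 5, V) = node(zero, 5, U).
Bind V := wrap(Y); substituting into the one remaining equation that mentions V gives: node(zero, 5, wrap(Y)) = node(zero, 5, U).
Decompose wrap/1: Y = wrap(5).
Bind Y := wrap(5); substituting into the remaining equation gives: node(zero, 5, wrap(wrap(5))) = node(zero, 5, U). Substituting into the earlier binding gives V := wrap(wrap(5)).
Decompose node/3: zero = zero,  5 = 5,  wrap(wrap(5)) = U.
Delete trivial equation zero = zero.
Delete trivial equation 5 = 5.
Bind U := wrap(wrap(5)).
Applying the MGU to either side gives wrap(node(wrap(wrap(5)), wrap(wrap(5)), node(zero, 5, wrap(wrap(5))))).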